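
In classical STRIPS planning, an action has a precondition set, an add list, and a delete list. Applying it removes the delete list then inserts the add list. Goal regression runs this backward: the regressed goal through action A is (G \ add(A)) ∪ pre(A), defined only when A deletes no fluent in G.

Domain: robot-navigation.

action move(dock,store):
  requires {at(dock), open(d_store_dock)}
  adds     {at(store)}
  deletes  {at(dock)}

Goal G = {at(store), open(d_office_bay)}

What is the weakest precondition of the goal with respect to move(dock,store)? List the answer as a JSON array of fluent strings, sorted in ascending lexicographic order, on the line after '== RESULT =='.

Compute (G \ add) ∪ pre:
  G ∩ del = {}  (empty — regression defined)
  G \ add = {at(store), open(d_office_bay)} \ {at(store)} = {open(d_office_bay)}
  ∪ pre   = {open(d_office_bay)} ∪ {at(dock), open(d_store_dock)}
          = {at(dock), open(d_office_bay), open(d_store_dock)}

== RESULT ==
["at(dock)", "open(d_office_bay)", "open(d_store_dock)"]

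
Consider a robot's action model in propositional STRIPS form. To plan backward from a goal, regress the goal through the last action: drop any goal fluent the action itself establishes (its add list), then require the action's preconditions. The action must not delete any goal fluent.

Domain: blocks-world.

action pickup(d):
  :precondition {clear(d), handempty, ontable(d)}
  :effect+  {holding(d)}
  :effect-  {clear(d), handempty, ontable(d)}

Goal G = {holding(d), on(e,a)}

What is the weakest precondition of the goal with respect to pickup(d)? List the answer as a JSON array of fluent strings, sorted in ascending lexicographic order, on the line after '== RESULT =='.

Compute (G \ add) ∪ pre:
  G ∩ del = {}  (empty — regression defined)
  G \ add = {holding(d), on(e,a)} \ {holding(d)} = {on(e,a)}
  ∪ pre   = {on(e,a)} ∪ {clear(d), handempty, ontable(d)}
          = {clear(d), handempty, on(e,a), ontable(d)}

== RESULT ==
["clear(d)", "handempty", "on(e,a)", "ontable(d)"]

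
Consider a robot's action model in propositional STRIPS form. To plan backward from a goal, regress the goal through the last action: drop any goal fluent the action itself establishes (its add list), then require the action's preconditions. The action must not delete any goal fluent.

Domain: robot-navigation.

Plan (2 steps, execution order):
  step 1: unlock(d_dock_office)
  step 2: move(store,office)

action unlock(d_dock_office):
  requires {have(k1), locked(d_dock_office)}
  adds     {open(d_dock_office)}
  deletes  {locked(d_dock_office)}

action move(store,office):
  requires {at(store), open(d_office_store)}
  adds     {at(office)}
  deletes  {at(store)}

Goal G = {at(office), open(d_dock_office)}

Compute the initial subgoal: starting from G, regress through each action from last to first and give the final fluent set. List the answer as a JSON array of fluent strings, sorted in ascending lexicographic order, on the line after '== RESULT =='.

Work backward from the goal:
  through step 2 (move(store,office)): drop {at(office)}, keep {open(d_dock_office)}, require {at(store), open(d_office_store)}
    → {at(store), open(d_dock_office), open(d_office_store)}
  through step 1 (unlock(d_dock_office)): drop {open(d_dock_office)}, keep {at(store), open(d_office_store)}, require {have(k1), locked(d_dock_office)}
    → {at(store), have(k1), locked(d_dock_office), open(d_office_store)}

== RESULT ==
["at(store)", "have(k1)", "locked(d_dock_office)", "open(d_office_store)"]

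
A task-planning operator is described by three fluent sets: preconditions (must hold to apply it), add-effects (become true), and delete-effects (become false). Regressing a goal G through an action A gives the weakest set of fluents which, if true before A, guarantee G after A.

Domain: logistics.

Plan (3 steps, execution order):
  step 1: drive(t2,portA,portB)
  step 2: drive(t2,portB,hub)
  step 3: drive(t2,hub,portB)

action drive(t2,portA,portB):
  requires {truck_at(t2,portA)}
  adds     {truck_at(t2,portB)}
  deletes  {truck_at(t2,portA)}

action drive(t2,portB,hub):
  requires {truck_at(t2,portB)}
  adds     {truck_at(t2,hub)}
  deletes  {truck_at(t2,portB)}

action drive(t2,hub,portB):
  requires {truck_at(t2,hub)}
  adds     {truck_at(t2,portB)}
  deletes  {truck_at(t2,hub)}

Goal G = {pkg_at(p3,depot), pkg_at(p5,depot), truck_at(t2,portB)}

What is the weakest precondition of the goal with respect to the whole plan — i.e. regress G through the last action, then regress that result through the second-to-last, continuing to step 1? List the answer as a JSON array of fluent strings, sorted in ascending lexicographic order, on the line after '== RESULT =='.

Work backward from the goal:
  through step 3 (drive(t2,hub,portB)): drop {truck_at(t2,portB)}, keep {pkg_at(p3,depot), pkg_at(p5,depot)}, require {truck_at(t2,hub)}
    → {pkg_at(p3,depot), pkg_at(p5,depot), truck_at(t2,hub)}
  through step 2 (drive(t2,portB,hub)): drop {truck_at(t2,hub)}, keep {pkg_at(p3,depot), pkg_at(p5,depot)}, require {truck_at(t2,portB)}
    → {pkg_at(p3,depot), pkg_at(p5,depot), truck_at(t2,portB)}
  through step 1 (drive(t2,portA,portB)): drop {truck_at(t2,portB)}, keep {pkg_at(p3,depot), pkg_at(p5,depot)}, require {truck_at(t2,portA)}
    → {pkg_at(p3,depot), pkg_at(p5,depot), truck_at(t2,portA)}

== RESULT ==
["pkg_at(p3,depot)", "pkg_at(p5,depot)", "truck_at(t2,portA)"]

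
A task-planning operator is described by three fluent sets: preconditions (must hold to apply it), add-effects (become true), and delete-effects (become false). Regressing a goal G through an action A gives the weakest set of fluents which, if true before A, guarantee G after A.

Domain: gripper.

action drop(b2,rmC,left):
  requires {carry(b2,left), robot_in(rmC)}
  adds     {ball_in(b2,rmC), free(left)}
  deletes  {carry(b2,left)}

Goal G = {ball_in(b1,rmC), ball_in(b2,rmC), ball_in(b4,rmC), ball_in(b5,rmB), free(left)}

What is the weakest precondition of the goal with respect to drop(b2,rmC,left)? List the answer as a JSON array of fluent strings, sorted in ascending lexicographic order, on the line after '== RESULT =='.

Compute (G \ add) ∪ pre:
  G ∩ del = {}  (empty — regression defined)
  G \ add = {ball_in(b1,rmC), ball_in(b2,rmC), ball_in(b4,rmC), ball_in(b5,rmB), free(left)} \ {ball_in(b2,rmC), free(left)} = {ball_in(b1,rmC), ball_in(b4,rmC), ball_in(b5,rmB)}
  ∪ pre   = {ball_in(b1,rmC), ball_in(b4,rmC), ball_in(b5,rmB)} ∪ {carry(b2,left), robot_in(rmC)}
          = {ball_in(b1,rmC), ball_in(b4,rmC), ball_in(b5,rmB), carry(b2,left), robot_in(rmC)}

== RESULT ==
["ball_in(b1,rmC)", "ball_in(b4,rmC)", "ball_in(b5,rmB)", "carry(b2,left)", "robot_in(rmC)"]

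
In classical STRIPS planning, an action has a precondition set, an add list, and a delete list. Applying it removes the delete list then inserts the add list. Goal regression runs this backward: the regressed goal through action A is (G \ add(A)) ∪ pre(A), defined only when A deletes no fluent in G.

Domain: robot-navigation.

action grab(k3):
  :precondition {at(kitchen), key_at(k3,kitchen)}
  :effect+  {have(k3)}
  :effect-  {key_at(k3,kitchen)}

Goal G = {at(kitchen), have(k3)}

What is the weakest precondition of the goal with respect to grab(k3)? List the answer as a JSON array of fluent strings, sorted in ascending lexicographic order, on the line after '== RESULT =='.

Compute (G \ add) ∪ pre:
  G ∩ del = {}  (empty — regression defined)
  G \ add = {at(kitchen), have(k3)} \ {have(k3)} = {at(kitchen)}
  ∪ pre   = {at(kitchen)} ∪ {at(kitchen), key_at(k3,kitchen)}
          = {at(kitchen), key_at(k3,kitchen)}

== RESULT ==
["at(kitchen)", "key_at(k3,kitchen)"]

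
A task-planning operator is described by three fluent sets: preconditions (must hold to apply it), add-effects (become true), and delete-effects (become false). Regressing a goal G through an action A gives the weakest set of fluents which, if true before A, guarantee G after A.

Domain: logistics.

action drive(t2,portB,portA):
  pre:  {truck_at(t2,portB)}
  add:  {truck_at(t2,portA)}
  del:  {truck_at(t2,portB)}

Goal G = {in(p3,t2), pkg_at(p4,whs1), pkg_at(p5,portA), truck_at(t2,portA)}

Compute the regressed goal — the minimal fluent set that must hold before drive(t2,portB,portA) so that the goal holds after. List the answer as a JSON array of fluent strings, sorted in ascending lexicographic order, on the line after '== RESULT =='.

Regress:
  G ∩ del = {}  (empty — regression defined)
  G \ add = {in(p3,t2), pkg_at(p4,whs1), pkg_at(p5,portA), truck_at(t2,portA)} \ {truck_at(t2,portA)} = {in(p3,t2), pkg_at(p4,whs1), pkg_at(p5,portA)}
  ∪ pre   = {in(p3,t2), pkg_at(p4,whs1), pkg_at(p5,portA)} ∪ {truck_at(t2,portB)}
          = {in(p3,t2), pkg_at(p4,whs1), pkg_at(p5,portA), truck_at(t2,portB)}

== RESULT ==
["in(p3,t2)", "pkg_at(p4,whs1)", "pkg_at(p5,portA)", "truck_at(t2,portB)"]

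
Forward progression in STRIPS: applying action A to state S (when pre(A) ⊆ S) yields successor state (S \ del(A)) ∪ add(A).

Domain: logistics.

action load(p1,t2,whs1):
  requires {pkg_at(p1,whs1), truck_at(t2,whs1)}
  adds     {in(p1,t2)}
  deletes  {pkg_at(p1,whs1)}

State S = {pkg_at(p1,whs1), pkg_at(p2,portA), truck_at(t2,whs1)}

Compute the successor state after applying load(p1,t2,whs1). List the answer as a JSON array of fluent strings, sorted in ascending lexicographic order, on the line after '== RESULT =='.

Compute (S \ del) ∪ add:
  pre ⊆ S: {pkg_at(p1,whs1), truck_at(t2,whs1)} ⊆ S  — applicable
  S \ del = {pkg_at(p2,portA), truck_at(t2,whs1)}
  ∪ add   = {in(p1,t2), pkg_at(p2,portA), truck_at(t2,whs1)}

== RESULT ==
["in(p1,t2)", "pkg_at(p2,portA)", "truck_at(t2,whs1)"]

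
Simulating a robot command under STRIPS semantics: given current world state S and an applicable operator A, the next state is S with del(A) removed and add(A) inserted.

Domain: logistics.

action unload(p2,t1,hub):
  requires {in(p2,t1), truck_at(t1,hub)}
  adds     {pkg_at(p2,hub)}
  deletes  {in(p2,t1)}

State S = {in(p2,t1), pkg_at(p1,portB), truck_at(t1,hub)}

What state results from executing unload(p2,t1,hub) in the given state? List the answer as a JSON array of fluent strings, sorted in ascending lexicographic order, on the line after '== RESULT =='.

Compute (S \ del) ∪ add:
  pre ⊆ S: {in(p2,t1), truck_at(t1,hub)} ⊆ S  — applicable
  S \ del = {pkg_at(p1,portB), truck_at(t1,hub)}
  ∪ add   = {pkg_at(p1,portB), pkg_at(p2,hub), truck_at(t1,hub)}

== RESULT ==
["pkg_at(p1,portB)", "pkg_at(p2,hub)", "truck_at(t1,hub)"]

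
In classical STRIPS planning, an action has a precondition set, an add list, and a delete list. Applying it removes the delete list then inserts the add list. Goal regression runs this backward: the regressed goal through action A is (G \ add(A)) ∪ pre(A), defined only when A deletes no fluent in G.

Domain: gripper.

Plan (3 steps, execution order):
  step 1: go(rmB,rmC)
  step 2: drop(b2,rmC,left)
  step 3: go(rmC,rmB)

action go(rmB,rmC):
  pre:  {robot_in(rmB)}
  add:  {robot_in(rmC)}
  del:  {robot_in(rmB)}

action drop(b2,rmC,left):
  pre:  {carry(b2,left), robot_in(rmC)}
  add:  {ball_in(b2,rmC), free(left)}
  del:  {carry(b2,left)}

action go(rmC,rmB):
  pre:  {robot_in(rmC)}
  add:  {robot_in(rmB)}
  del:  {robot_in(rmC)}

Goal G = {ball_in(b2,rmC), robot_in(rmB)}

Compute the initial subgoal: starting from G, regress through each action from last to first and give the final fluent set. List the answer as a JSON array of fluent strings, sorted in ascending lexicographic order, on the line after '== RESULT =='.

Work backward from the goal:
  through step 3 (go(rmC,rmB)): drop {robot_in(rmB)}, keep {ball_in(b2,rmC)}, require {robot_in(rmC)}
    → {ball_in(b2,rmC), robot_in(rmC)}
  through step 2 (drop(b2,rmC,left)): drop {ball_in(b2,rmC)}, keep {robot_in(rmC)}, require {carry(b2,left), robot_in(rmC)}
    → {carry(b2,left), robot_in(rmC)}
  through step 1 (go(rmB,rmC)): drop {robot_in(rmC)}, keep {carry(b2,left)}, require {robot_in(rmB)}
    → {carry(b2,left), robot_in(rmB)}

== RESULT ==
["carry(b2,left)", "robot_in(rmB)"]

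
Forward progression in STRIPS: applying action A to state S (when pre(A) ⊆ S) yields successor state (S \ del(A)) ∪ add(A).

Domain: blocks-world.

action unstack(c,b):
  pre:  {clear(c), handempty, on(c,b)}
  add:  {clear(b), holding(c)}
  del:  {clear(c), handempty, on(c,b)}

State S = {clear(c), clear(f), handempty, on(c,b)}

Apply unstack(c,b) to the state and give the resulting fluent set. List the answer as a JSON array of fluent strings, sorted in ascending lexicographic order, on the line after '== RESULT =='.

Compute (S \ del) ∪ add:
  pre ⊆ S: {clear(c), handempty, on(c,b)} ⊆ S  — applicable
  S \ del = {clear(f)}
  ∪ add   = {clear(b), clear(f), holding(c)}

== RESULT ==
["clear(b)", "clear(f)", "holding(c)"]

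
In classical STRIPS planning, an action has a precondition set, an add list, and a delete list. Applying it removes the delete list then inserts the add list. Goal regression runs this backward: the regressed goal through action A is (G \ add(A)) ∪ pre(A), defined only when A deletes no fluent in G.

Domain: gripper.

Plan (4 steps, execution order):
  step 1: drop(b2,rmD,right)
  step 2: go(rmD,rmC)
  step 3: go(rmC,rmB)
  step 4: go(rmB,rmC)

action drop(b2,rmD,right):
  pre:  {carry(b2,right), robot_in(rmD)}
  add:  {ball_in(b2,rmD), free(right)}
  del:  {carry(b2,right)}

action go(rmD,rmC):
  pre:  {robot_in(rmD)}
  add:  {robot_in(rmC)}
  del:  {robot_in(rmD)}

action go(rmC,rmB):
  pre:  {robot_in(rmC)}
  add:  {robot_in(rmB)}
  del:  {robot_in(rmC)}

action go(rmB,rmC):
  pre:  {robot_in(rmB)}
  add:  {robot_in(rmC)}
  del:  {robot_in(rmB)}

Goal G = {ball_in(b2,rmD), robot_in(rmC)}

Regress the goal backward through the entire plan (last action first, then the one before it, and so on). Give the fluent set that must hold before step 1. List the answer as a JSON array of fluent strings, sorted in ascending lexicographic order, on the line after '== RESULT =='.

Work backward from the goal:
  through step 4 (go(rmB,rmC)): drop {robot_in(rmC)}, keep {ball_in(b2,rmD)}, require {robot_in(rmB)}
    → {ball_in(b2,rmD), robot_in(rmB)}
  through step 3 (go(rmC,rmB)): drop {robot_in(rmB)}, keep {ball_in(b2,rmD)}, require {robot_in(rmC)}
    → {ball_in(b2,rmD), robot_in(rmC)}
  through step 2 (go(rmD,rmC)): drop {robot_in(rmC)}, keep {ball_in(b2,rmD)}, require {robot_in(rmD)}
    → {ball_in(b2,rmD), robot_in(rmD)}
  through step 1 (drop(b2,rmD,right)): drop {ball_in(b2,rmD)}, keep {robot_in(rmD)}, require {carry(b2,right), robot_in(rmD)}
    → {carry(b2,right), robot_in(rmD)}

== RESULT ==
["carry(b2,right)", "robot_in(rmD)"]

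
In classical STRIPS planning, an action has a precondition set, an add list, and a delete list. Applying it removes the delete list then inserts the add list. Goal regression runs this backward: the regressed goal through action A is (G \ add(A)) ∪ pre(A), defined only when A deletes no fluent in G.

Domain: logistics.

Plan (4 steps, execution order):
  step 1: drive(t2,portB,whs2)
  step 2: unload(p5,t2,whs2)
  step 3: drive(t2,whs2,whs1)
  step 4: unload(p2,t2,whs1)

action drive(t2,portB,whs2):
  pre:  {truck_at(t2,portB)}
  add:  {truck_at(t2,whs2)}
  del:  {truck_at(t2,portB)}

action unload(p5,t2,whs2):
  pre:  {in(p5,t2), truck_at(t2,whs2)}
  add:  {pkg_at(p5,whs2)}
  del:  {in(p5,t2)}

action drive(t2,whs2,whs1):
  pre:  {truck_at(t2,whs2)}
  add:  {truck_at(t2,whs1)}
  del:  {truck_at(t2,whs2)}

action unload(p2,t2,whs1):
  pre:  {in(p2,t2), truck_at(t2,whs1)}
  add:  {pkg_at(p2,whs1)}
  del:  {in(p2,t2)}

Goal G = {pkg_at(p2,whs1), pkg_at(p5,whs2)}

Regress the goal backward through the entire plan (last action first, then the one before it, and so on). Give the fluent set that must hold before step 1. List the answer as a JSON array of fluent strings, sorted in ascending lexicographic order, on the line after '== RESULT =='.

Work backward from the goal:
  through step 4 (unload(p2,t2,whs1)): drop {pkg_at(p2,whs1)}, keep {pkg_at(p5,whs2)}, require {in(p2,t2), truck_at(t2,whs1)}
    → {in(p2,t2), pkg_at(p5,whs2), truck_at(t2,whs1)}
  through step 3 (drive(t2,whs2,whs1)): drop {truck_at(t2,whs1)}, keep {in(p2,t2), pkg_at(p5,whs2)}, require {truck_at(t2,whs2)}
    → {in(p2,t2), pkg_at(p5,whs2), truck_at(t2,whs2)}
  through step 2 (unload(p5,t2,whs2)): drop {pkg_at(p5,whs2)}, keep {in(p2,t2), truck_at(t2,whs2)}, require {in(p5,t2), truck_at(t2,whs2)}
    → {in(p2,t2), in(p5,t2), truck_at(t2,whs2)}
  through step 1 (drive(t2,portB,whs2)): drop {truck_at(t2,whs2)}, keep {in(p2,t2), in(p5,t2)}, require {truck_at(t2,portB)}
    → {in(p2,t2), in(p5,t2), truck_at(t2,portB)}

== RESULT ==
["in(p2,t2)", "in(p5,t2)", "truck_at(t2,portB)"]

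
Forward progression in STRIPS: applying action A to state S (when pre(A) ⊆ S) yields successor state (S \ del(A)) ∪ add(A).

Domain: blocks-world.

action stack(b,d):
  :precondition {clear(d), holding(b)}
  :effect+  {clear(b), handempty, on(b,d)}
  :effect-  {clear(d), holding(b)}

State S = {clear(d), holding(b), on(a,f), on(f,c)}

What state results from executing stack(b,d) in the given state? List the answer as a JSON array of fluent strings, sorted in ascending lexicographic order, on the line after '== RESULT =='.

Progress:
  pre ⊆ S: {clear(d), holding(b)} ⊆ S  — applicable
  S \ del = {on(a,f), on(f,c)}
  ∪ add   = {clear(b), handempty, on(a,f), on(b,d), on(f,c)}

== RESULT ==
["clear(b)", "handempty", "on(a,f)", "on(b,d)", "on(f,c)"]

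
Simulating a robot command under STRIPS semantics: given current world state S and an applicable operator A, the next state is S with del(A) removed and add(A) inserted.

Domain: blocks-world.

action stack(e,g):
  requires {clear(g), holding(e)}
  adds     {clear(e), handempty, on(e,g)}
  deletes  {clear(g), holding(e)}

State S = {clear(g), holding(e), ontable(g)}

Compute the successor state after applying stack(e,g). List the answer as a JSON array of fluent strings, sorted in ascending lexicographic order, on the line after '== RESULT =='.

Progress:
  pre ⊆ S: {clear(g), holding(e)} ⊆ S  — applicable
  S \ del = {ontable(g)}
  ∪ add   = {clear(e), handempty, on(e,g), ontable(g)}

== RESULT ==
["clear(e)", "handempty", "on(e,g)", "ontable(g)"]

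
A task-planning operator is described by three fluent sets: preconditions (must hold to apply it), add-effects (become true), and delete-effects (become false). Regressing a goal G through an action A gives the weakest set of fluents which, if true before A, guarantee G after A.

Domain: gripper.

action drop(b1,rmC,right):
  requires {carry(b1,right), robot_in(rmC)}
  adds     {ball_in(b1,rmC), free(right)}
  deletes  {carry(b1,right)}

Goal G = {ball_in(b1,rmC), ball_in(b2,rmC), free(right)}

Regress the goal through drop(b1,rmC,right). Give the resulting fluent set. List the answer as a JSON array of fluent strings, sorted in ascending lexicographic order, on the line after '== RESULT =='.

Compute (G \ add) ∪ pre:
  G ∩ del = {}  (empty — regression defined)
  G \ add = {ball_in(b1,rmC), ball_in(b2,rmC), free(right)} \ {ball_in(b1,rmC), free(right)} = {ball_in(b2,rmC)}
  ∪ pre   = {ball_in(b2,rmC)} ∪ {carry(b1,right), robot_in(rmC)}
          = {ball_in(b2,rmC), carry(b1,right), robot_in(rmC)}

== RESULT ==
["ball_in(b2,rmC)", "carry(b1,right)", "robot_in(rmC)"]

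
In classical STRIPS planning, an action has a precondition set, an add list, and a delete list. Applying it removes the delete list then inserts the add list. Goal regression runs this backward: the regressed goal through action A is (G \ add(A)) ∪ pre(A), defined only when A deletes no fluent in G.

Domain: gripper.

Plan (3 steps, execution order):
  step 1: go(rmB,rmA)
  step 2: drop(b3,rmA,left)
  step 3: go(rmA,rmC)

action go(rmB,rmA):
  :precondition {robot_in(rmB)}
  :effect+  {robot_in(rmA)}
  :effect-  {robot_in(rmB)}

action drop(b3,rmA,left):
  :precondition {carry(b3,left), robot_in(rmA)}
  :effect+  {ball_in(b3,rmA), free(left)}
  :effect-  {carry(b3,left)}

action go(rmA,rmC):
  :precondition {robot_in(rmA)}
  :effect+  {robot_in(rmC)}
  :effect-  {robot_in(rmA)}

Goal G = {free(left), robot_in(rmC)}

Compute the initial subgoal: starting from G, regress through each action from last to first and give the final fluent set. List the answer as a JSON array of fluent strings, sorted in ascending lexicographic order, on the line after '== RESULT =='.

Regress step by step:
  through step 3 (go(rmA,rmC)): drop {robot_in(rmC)}, keep {free(left)}, require {robot_in(rmA)}
    → {free(left), robot_in(rmA)}
  through step 2 (drop(b3,rmA,left)): drop {free(left)}, keep {robot_in(rmA)}, require {carry(b3,left), robot_in(rmA)}
    → {carry(b3,left), robot_in(rmA)}
  through step 1 (go(rmB,rmA)): drop {robot_in(rmA)}, keep {carry(b3,left)}, require {robot_in(rmB)}
    → {carry(b3,left), robot_in(rmB)}

== RESULT ==
["carry(b3,left)", "robot_in(rmB)"]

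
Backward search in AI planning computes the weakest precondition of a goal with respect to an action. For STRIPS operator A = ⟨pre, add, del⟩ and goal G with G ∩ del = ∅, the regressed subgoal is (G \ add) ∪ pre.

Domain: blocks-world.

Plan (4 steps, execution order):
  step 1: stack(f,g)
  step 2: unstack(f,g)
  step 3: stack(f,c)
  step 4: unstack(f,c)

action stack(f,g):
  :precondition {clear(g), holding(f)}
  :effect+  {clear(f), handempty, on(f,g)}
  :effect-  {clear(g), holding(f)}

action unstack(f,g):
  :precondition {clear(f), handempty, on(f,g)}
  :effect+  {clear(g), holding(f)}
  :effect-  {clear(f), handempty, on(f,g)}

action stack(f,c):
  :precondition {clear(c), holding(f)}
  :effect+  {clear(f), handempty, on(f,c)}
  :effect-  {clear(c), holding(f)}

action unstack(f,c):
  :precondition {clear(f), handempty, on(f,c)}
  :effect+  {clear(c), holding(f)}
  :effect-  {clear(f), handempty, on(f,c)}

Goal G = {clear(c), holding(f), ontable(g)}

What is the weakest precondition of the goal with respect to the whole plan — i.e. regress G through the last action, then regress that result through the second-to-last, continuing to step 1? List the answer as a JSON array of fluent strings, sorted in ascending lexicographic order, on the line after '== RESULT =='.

Regress step by step:
  through step 4 (unstack(f,c)): drop {clear(c), holding(f)}, keep {ontable(g)}, require {clear(f), handempty, on(f,c)}
    → {clear(f), handempty, on(f,c), ontable(g)}
  through step 3 (stack(f,c)): drop {clear(f), handempty, on(f,c)}, keep {ontable(g)}, require {clear(c), holding(f)}
    → {clear(c), holding(f), ontable(g)}
  through step 2 (unstack(f,g)): drop {holding(f)}, keep {clear(c), ontable(g)}, require {clear(f), handempty, on(f,g)}
    → {clear(c), clear(f), handempty, on(f,g), ontable(g)}
  through step 1 (stack(f,g)): drop {clear(f), handempty, on(f,g)}, keep {clear(c), ontable(g)}, require {clear(g), holding(f)}
    → {clear(c), clear(g), holding(f), ontable(g)}

== RESULT ==
["clear(c)", "clear(g)", "holding(f)", "ontable(g)"]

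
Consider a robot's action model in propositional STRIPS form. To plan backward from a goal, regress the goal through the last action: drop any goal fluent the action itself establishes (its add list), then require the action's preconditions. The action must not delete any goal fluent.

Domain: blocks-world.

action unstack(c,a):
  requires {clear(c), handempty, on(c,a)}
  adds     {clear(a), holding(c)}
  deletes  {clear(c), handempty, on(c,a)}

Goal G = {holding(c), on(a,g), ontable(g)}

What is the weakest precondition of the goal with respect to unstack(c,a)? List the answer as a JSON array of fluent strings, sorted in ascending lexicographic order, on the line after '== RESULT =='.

Regress:
  G ∩ del = {}  (empty — regression defined)
  G \ add = {holding(c), on(a,g), ontable(g)} \ {clear(a), holding(c)} = {on(a,g), ontable(g)}
  ∪ pre   = {on(a,g), ontable(g)} ∪ {clear(c), handempty, on(c,a)}
          = {clear(c), handempty, on(a,g), on(c,a), ontable(g)}

== RESULT ==
["clear(c)", "handempty", "on(a,g)", "on(c,a)", "ontable(g)"]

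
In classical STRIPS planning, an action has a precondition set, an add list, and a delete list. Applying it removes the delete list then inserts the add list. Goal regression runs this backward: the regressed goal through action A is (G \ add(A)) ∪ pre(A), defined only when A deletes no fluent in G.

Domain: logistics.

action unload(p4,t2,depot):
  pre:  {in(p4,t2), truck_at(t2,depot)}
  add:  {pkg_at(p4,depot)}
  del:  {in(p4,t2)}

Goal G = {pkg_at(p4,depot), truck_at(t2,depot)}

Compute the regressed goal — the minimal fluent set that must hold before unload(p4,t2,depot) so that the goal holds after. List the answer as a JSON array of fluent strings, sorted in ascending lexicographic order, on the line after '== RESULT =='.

Compute (G \ add) ∪ pre:
  G ∩ del = {}  (empty — regression defined)
  G \ add = {pkg_at(p4,depot), truck_at(t2,depot)} \ {pkg_at(p4,depot)} = {truck_at(t2,depot)}
  ∪ pre   = {truck_at(t2,depot)} ∪ {in(p4,t2), truck_at(t2,depot)}
          = {in(p4,t2), truck_at(t2,depot)}

== RESULT ==
["in(p4,t2)", "truck_at(t2,depot)"]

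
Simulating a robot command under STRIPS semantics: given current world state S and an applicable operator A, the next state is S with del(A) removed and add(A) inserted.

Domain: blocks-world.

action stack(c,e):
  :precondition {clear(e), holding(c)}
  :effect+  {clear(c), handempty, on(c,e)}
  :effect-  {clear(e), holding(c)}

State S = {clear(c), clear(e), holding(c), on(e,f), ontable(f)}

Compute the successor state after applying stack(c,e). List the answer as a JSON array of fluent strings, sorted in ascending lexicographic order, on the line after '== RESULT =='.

Compute (S \ del) ∪ add:
  pre ⊆ S: {clear(e), holding(c)} ⊆ S  — applicable
  S \ del = {clear(c), on(e,f), ontable(f)}
  ∪ add   = {clear(c), handempty, on(c,e), on(e,f), ontable(f)}

== RESULT ==
["clear(c)", "handempty", "on(c,e)", "on(e,f)", "ontable(f)"]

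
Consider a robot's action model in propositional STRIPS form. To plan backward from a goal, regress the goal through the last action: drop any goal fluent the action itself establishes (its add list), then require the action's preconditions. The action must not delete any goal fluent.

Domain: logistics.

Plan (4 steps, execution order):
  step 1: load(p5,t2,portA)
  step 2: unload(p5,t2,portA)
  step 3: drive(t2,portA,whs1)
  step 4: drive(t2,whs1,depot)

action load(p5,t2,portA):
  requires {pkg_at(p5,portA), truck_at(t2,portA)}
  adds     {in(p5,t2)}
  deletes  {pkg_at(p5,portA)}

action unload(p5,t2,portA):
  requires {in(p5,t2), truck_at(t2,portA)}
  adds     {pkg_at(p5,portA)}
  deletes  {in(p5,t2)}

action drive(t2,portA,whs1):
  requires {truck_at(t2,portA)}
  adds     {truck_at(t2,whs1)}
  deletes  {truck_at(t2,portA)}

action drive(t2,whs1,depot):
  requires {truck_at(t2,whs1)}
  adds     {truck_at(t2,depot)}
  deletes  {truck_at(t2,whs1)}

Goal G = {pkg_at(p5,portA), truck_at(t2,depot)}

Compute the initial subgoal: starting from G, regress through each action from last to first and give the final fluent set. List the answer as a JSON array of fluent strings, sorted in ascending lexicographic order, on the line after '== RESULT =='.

Work backward from the goal:
  through step 4 (drive(t2,whs1,depot)): drop {truck_at(t2,depot)}, keep {pkg_at(p5,portA)}, require {truck_at(t2,whs1)}
    → {pkg_at(p5,portA), truck_at(t2,whs1)}
  through step 3 (drive(t2,portA,whs1)): drop {truck_at(t2,whs1)}, keep {pkg_at(p5,portA)}, require {truck_at(t2,portA)}
    → {pkg_at(p5,portA), truck_at(t2,portA)}
  through step 2 (unload(p5,t2,portA)): drop {pkg_at(p5,portA)}, keep {truck_at(t2,portA)}, require {in(p5,t2), truck_at(t2,portA)}
    → {in(p5,t2), truck_at(t2,portA)}
  through step 1 (load(p5,t2,portA)): drop {in(p5,t2)}, keep {truck_at(t2,portA)}, require {pkg_at(p5,portA), truck_at(t2,portA)}
    → {pkg_at(p5,portA), truck_at(t2,portA)}

== RESULT ==
["pkg_at(p5,portA)", "truck_at(t2,portA)"]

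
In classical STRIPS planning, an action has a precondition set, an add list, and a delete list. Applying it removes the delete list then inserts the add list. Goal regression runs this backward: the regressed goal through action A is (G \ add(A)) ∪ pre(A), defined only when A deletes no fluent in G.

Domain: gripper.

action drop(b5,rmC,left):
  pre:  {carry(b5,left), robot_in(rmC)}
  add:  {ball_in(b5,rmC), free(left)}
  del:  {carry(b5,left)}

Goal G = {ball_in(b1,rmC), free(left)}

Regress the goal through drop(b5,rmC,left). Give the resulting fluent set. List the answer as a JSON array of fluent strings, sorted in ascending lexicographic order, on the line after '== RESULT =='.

Compute (G \ add) ∪ pre:
  G ∩ del = {}  (empty — regression defined)
  G \ add = {ball_in(b1,rmC), free(left)} \ {ball_in(b5,rmC), free(left)} = {ball_in(b1,rmC)}
  ∪ pre   = {ball_in(b1,rmC)} ∪ {carry(b5,left), robot_in(rmC)}
          = {ball_in(b1,rmC), carry(b5,left), robot_in(rmC)}

== RESULT ==
["ball_in(b1,rmC)", "carry(b5,left)", "robot_in(rmC)"]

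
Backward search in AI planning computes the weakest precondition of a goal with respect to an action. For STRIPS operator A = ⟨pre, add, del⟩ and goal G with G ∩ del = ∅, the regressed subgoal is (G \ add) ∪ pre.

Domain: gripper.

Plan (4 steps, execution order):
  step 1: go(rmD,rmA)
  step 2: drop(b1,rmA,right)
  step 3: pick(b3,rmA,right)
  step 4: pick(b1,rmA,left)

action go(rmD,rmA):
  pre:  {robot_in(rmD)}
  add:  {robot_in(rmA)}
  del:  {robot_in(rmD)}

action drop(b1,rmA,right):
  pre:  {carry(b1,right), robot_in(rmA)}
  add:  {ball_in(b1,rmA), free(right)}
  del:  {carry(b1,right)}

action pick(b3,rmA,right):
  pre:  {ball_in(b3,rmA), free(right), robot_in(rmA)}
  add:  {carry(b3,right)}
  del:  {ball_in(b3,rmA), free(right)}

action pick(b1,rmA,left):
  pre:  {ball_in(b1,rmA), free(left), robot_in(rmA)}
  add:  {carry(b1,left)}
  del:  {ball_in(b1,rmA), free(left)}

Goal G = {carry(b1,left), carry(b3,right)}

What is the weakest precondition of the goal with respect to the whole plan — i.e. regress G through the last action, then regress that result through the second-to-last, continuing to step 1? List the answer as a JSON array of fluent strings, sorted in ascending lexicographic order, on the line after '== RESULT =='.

Work backward from the goal:
  through step 4 (pick(b1,rmA,left)): drop {carry(b1,left)}, keep {carry(b3,right)}, require {ball_in(b1,rmA), free(left), robot_in(rmA)}
    → {ball_in(b1,rmA), carry(b3,right), free(left), robot_in(rmA)}
  through step 3 (pick(b3,rmA,right)): drop {carry(b3,right)}, keep {ball_in(b1,rmA), free(left), robot_in(rmA)}, require {ball_in(b3,rmA), free(right), robot_in(rmA)}
    → {ball_in(b1,rmA), ball_in(b3,rmA), free(left), free(right), robot_in(rmA)}
  through step 2 (drop(b1,rmA,right)): drop {ball_in(b1,rmA), free(right)}, keep {ball_in(b3,rmA), free(left), robot_in(rmA)}, require {carry(b1,right), robot_in(rmA)}
    → {ball_in(b3,rmA), carry(b1,right), free(left), robot_in(rmA)}
  through step 1 (go(rmD,rmA)): drop {robot_in(rmA)}, keep {ball_in(b3,rmA), carry(b1,right), free(left)}, require {robot_in(rmD)}
    → {ball_in(b3,rmA), carry(b1,right), free(left), robot_in(rmD)}

== RESULT ==
["ball_in(b3,rmA)", "carry(b1,right)", "free(left)", "robot_in(rmD)"]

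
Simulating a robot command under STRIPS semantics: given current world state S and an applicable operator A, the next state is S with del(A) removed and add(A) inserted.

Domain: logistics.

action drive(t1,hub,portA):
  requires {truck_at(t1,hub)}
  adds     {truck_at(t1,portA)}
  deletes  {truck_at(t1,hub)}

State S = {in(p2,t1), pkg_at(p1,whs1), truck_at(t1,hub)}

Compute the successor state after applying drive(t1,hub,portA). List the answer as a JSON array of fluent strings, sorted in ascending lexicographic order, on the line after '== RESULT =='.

Progress:
  pre ⊆ S: {truck_at(t1,hub)} ⊆ S  — applicable
  S \ del = {in(p2,t1), pkg_at(p1,whs1)}
  ∪ add   = {in(p2,t1), pkg_at(p1,whs1), truck_at(t1,portA)}

== RESULT ==
["in(p2,t1)", "pkg_at(p1,whs1)", "truck_at(t1,portA)"]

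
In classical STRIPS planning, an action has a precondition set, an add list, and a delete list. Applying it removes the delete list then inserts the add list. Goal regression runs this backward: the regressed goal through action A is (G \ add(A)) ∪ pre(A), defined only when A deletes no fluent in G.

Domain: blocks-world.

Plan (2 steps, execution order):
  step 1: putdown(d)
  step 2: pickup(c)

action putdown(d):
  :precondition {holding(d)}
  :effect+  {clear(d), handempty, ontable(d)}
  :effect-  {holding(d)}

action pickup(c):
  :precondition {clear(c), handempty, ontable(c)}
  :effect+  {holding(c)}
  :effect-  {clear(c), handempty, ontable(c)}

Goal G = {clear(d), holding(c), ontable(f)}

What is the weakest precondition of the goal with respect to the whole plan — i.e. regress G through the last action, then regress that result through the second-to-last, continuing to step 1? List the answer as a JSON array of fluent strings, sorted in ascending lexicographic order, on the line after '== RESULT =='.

Work backward from the goal:
  through step 2 (pickup(c)): drop {holding(c)}, keep {clear(d), ontable(f)}, require {clear(c), handempty, ontable(c)}
    → {clear(c), clear(d), handempty, ontable(c), ontable(f)}
  through step 1 (putdown(d)): drop {clear(d), handempty}, keep {clear(c), ontable(c), ontable(f)}, require {holding(d)}
    → {clear(c), holding(d), ontable(c), ontable(f)}

== RESULT ==
["clear(c)", "holding(d)", "ontable(c)", "ontable(f)"]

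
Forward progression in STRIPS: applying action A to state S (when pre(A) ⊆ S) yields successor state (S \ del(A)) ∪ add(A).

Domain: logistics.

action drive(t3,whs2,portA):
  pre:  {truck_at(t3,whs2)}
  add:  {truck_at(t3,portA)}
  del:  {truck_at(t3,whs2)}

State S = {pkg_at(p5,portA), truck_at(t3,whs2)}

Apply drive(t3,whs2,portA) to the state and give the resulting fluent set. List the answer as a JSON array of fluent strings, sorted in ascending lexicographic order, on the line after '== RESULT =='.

Progress:
  pre ⊆ S: {truck_at(t3,whs2)} ⊆ S  — applicable
  S \ del = {pkg_at(p5,portA)}
  ∪ add   = {pkg_at(p5,portA), truck_at(t3,portA)}

== RESULT ==
["pkg_at(p5,portA)", "truck_at(t3,portA)"]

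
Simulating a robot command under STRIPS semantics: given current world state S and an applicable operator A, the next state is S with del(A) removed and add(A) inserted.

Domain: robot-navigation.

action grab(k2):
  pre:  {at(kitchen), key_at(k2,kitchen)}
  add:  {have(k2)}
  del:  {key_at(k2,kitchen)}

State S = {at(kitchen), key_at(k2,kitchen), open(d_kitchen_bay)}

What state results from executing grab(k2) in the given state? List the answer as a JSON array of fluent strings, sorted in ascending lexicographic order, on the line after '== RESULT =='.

Compute (S \ del) ∪ add:
  pre ⊆ S: {at(kitchen), key_at(k2,kitchen)} ⊆ S  — applicable
  S \ del = {at(kitchen), open(d_kitchen_bay)}
  ∪ add   = {at(kitchen), have(k2), open(d_kitchen_bay)}

== RESULT ==
["at(kitchen)", "have(k2)", "open(d_kitchen_bay)"]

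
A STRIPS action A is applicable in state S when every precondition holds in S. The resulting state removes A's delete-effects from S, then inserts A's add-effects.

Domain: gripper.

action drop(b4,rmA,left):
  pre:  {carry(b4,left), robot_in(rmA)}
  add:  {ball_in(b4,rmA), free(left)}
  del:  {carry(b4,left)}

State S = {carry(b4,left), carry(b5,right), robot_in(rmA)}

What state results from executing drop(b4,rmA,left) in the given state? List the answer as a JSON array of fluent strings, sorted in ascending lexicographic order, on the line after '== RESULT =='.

Compute (S \ del) ∪ add:
  pre ⊆ S: {carry(b4,left), robot_in(rmA)} ⊆ S  — applicable
  S \ del = {carry(b5,right), robot_in(rmA)}
  ∪ add   = {ball_in(b4,rmA), carry(b5,right), free(left), robot_in(rmA)}

== RESULT ==
["ball_in(b4,rmA)", "carry(b5,right)", "free(left)", "robot_in(rmA)"]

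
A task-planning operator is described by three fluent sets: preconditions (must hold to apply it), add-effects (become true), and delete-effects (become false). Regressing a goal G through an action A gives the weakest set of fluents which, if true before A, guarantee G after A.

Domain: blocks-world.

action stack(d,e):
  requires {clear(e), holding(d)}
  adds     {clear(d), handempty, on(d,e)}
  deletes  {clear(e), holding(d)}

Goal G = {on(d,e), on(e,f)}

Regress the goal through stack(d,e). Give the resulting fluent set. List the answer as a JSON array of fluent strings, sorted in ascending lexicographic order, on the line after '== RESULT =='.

Regress:
  G ∩ del = {}  (empty — regression defined)
  G \ add = {on(d,e), on(e,f)} \ {clear(d), handempty, on(d,e)} = {on(e,f)}
  ∪ pre   = {on(e,f)} ∪ {clear(e), holding(d)}
          = {clear(e), holding(d), on(e,f)}

== RESULT ==
["clear(e)", "holding(d)", "on(e,f)"]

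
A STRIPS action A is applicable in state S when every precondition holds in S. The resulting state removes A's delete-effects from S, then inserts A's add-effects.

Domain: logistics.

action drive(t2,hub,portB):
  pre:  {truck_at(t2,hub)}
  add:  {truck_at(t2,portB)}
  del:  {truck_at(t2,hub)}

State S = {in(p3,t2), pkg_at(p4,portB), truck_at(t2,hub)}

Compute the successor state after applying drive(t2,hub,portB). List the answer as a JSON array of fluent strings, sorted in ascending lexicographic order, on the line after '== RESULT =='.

Compute (S \ del) ∪ add:
  pre ⊆ S: {truck_at(t2,hub)} ⊆ S  — applicable
  S \ del = {in(p3,t2), pkg_at(p4,portB)}
  ∪ add   = {in(p3,t2), pkg_at(p4,portB), truck_at(t2,portB)}

== RESULT ==
["in(p3,t2)", "pkg_at(p4,portB)", "truck_at(t2,portB)"]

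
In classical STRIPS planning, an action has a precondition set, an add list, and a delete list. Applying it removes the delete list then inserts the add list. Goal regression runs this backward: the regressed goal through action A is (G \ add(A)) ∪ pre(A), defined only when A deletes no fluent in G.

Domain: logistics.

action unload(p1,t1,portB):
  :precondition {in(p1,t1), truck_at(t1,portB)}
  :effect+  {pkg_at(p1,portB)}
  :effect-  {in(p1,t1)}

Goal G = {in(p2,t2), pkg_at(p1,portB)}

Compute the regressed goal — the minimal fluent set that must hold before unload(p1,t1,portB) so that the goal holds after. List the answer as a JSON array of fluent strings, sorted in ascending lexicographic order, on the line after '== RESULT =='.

Compute (G \ add) ∪ pre:
  G ∩ del = {}  (empty — regression defined)
  G \ add = {in(p2,t2), pkg_at(p1,portB)} \ {pkg_at(p1,portB)} = {in(p2,t2)}
  ∪ pre   = {in(p2,t2)} ∪ {in(p1,t1), truck_at(t1,portB)}
          = {in(p1,t1), in(p2,t2), truck_at(t1,portB)}

== RESULT ==
["in(p1,t1)", "in(p2,t2)", "truck_at(t1,portB)"]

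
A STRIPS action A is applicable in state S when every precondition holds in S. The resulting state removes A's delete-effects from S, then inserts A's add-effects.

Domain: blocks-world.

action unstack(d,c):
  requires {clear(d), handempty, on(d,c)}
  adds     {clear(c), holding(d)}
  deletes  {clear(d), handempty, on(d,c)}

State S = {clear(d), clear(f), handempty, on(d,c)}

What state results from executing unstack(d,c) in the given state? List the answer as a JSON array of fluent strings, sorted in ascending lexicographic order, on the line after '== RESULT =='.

Compute (S \ del) ∪ add:
  pre ⊆ S: {clear(d), handempty, on(d,c)} ⊆ S  — applicable
  S \ del = {clear(f)}
  ∪ add   = {clear(c), clear(f), holding(d)}

== RESULT ==
["clear(c)", "clear(f)", "holding(d)"]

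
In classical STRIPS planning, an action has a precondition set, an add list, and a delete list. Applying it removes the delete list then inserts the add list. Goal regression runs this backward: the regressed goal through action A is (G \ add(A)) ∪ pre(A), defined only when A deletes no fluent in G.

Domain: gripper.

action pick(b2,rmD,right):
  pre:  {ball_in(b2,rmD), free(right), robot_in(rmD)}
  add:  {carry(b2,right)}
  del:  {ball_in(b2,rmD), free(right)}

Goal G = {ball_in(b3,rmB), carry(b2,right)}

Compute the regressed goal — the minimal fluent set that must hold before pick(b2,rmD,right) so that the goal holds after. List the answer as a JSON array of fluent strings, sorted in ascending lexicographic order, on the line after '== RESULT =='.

Regress:
  G ∩ del = {}  (empty — regression defined)
  G \ add = {ball_in(b3,rmB), carry(b2,right)} \ {carry(b2,right)} = {ball_in(b3,rmB)}
  ∪ pre   = {ball_in(b3,rmB)} ∪ {ball_in(b2,rmD), free(right), robot_in(rmD)}
          = {ball_in(b2,rmD), ball_in(b3,rmB), free(right), robot_in(rmD)}

== RESULT ==
["ball_in(b2,rmD)", "ball_in(b3,rmB)", "free(right)", "robot_in(rmD)"]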